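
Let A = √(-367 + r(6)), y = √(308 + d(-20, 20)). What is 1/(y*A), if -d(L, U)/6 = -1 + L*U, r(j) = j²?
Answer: -I*√898334/898334 ≈ -0.0010551*I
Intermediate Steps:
d(L, U) = 6 - 6*L*U (d(L, U) = -6*(-1 + L*U) = 6 - 6*L*U)
y = √2714 (y = √(308 + (6 - 6*(-20)*20)) = √(308 + (6 + 2400)) = √(308 + 2406) = √2714 ≈ 52.096)
A = I*√331 (A = √(-367 + 6²) = √(-367 + 36) = √(-331) = I*√331 ≈ 18.193*I)
1/(y*A) = 1/(√2714*(I*√331)) = 1/(I*√898334) = -I*√898334/898334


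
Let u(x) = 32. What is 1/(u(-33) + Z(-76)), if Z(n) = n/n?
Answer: 1/33 ≈ 0.030303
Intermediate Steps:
Z(n) = 1
1/(u(-33) + Z(-76)) = 1/(32 + 1) = 1/33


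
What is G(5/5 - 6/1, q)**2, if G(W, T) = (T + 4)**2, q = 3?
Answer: 2401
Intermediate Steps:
G(W, T) = (4 + T)**2
G(5/5 - 6/1, q)**2 = ((4 + 3)**2)**2 = (7**2)**2 = 49**2 = 2401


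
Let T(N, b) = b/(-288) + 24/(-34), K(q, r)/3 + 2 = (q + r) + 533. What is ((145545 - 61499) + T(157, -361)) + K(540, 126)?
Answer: 429073433/4896 ≈ 87638.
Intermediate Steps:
K(q, r) = 1593 + 3*q + 3*r (K(q, r) = -6 + 3*((q + r) + 533) = -6 + 3*(533 + q + r) = -6 + (1599 + 3*q + 3*r) = 1593 + 3*q + 3*r)
T(N, b) = -12/17 - b/288 (T(N, b) = b*(-1/288) + 24*(-1/34) = -b/288 - 12/17 = -12/17 - b/288)
((145545 - 61499) + T(157, -361)) + K(540, 126) = ((145545 - 61499) + (-12/17 - 1/288*(-361))) + (1593 + 3*540 + 3*126) = (84046 + (-12/17 + 361/288)) + (1593 + 1620 + 378) = (84046 + 2681/4896) + 3591 = 411491897/4896 + 3591 = 429073433/4896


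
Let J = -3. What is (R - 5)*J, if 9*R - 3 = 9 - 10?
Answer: 43/3 ≈ 14.333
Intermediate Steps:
R = 2/9 (R = 1/3 + (9 - 10)/9 = 1/3 + (1/9)*(-1) = 1/3 - 1/9 = 2/9 ≈ 0.22222)
(R - 5)*J = (2/9 - 5)*(-3) = -43/9*(-3) = 43/3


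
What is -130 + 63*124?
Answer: 7682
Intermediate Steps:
-130 + 63*124 = -130 + 7812 = 7682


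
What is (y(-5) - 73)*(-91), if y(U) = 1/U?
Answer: 33306/5 ≈ 6661.2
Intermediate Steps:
(y(-5) - 73)*(-91) = (1/(-5) - 73)*(-91) = (-1/5 - 73)*(-91) = -366/5*(-91) = 33306/5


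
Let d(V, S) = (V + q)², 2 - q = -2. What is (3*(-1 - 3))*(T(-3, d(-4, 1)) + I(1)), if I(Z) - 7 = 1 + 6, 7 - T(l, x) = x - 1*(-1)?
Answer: -240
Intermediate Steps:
q = 4 (q = 2 - 1*(-2) = 2 + 2 = 4)
d(V, S) = (4 + V)² (d(V, S) = (V + 4)² = (4 + V)²)
T(l, x) = 6 - x (T(l, x) = 7 - (x - 1*(-1)) = 7 - (x + 1) = 7 - (1 + x) = 7 + (-1 - x) = 6 - x)
I(Z) = 14 (I(Z) = 7 + (1 + 6) = 7 + 7 = 14)
(3*(-1 - 3))*(T(-3, d(-4, 1)) + I(1)) = (3*(-1 - 3))*((6 - (4 - 4)²) + 14) = (3*(-4))*((6 - 1*0²) + 14) = -12*((6 - 1*0) + 14) = -12*((6 + 0) + 14) = -12*(6 + 14) = -12*20 = -240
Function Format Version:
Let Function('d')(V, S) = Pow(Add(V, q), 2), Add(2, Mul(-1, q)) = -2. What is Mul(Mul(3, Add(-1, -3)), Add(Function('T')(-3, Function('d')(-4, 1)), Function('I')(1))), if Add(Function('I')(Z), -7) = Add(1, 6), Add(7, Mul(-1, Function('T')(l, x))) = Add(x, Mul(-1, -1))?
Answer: -240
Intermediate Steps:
q = 4 (q = Add(2, Mul(-1, -2)) = Add(2, 2) = 4)
Function('d')(V, S) = Pow(Add(4, V), 2) (Function('d')(V, S) = Pow(Add(V, 4), 2) = Pow(Add(4, V), 2))
Function('T')(l, x) = Add(6, Mul(-1, x)) (Function('T')(l, x) = Add(7, Mul(-1, Add(x, Mul(-1, -1)))) = Add(7, Mul(-1, Add(x, 1))) = Add(7, Mul(-1, Add(1, x))) = Add(7, Add(-1, Mul(-1, x))) = Add(6, Mul(-1, x)))
Function('I')(Z) = 14 (Function('I')(Z) = Add(7, Add(1, 6)) = Add(7, 7) = 14)
Mul(Mul(3, Add(-1, -3)), Add(Function('T')(-3, Function('d')(-4, 1)), Function('I')(1))) = Mul(Mul(3, Add(-1, -3)), Add(Add(6, Mul(-1, Pow(Add(4, -4), 2))), 14)) = Mul(Mul(3, -4), Add(Add(6, Mul(-1, Pow(0, 2))), 14)) = Mul(-12, Add(Add(6, Mul(-1, 0)), 14)) = Mul(-12, Add(Add(6, 0), 14)) = Mul(-12, Add(6, 14)) = Mul(-12, 20) = -240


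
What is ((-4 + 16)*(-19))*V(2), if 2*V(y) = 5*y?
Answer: -1140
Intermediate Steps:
V(y) = 5*y/2 (V(y) = (5*y)/2 = 5*y/2)
((-4 + 16)*(-19))*V(2) = ((-4 + 16)*(-19))*((5/2)*2) = (12*(-19))*5 = -228*5 = -1140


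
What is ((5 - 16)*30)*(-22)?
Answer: 7260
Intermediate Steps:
((5 - 16)*30)*(-22) = -11*30*(-22) = -330*(-22) = 7260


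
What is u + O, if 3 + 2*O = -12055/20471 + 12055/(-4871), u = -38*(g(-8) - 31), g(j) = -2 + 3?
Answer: 226743828947/199428482 ≈ 1137.0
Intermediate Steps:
g(j) = 1
u = 1140 (u = -38*(1 - 31) = -38*(-30) = 1140)
O = -604640533/199428482 (O = -3/2 + (-12055/20471 + 12055/(-4871))/2 = -3/2 + (-12055*1/20471 + 12055*(-1/4871))/2 = -3/2 + (-12055/20471 - 12055/4871)/2 = -3/2 + (½)*(-305497810/99714241) = -3/2 - 152748905/99714241 = -604640533/199428482 ≈ -3.0319)
u + O = 1140 - 604640533/199428482 = 226743828947/199428482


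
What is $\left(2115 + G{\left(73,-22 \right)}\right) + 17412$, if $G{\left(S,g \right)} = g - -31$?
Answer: $19536$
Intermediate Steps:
$G{\left(S,g \right)} = 31 + g$ ($G{\left(S,g \right)} = g + 31 = 31 + g$)
$\left(2115 + G{\left(73,-22 \right)}\right) + 17412 = \left(2115 + \left(31 - 22\right)\right) + 17412 = \left(2115 + 9\right) + 17412 = 2124 + 17412 = 19536$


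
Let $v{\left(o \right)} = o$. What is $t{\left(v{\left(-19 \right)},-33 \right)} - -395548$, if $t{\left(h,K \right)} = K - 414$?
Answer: $395101$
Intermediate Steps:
$t{\left(h,K \right)} = -414 + K$
$t{\left(v{\left(-19 \right)},-33 \right)} - -395548 = \left(-414 - 33\right) - -395548 = -447 + 395548 = 395101$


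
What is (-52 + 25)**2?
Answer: 729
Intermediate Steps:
(-52 + 25)**2 = (-27)**2 = 729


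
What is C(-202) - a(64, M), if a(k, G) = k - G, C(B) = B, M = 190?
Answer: -76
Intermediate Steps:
C(-202) - a(64, M) = -202 - (64 - 1*190) = -202 - (64 - 190) = -202 - 1*(-126) = -202 + 126 = -76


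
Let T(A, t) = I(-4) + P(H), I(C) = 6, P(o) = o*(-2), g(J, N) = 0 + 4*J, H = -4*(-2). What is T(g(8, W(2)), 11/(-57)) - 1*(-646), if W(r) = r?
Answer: 636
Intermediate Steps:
H = 8
g(J, N) = 4*J
P(o) = -2*o
T(A, t) = -10 (T(A, t) = 6 - 2*8 = 6 - 16 = -10)
T(g(8, W(2)), 11/(-57)) - 1*(-646) = -10 - 1*(-646) = -10 + 646 = 636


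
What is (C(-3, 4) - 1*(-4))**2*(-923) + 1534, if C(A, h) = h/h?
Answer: -21541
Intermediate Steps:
C(A, h) = 1
(C(-3, 4) - 1*(-4))**2*(-923) + 1534 = (1 - 1*(-4))**2*(-923) + 1534 = (1 + 4)**2*(-923) + 1534 = 5**2*(-923) + 1534 = 25*(-923) + 1534 = -23075 + 1534 = -21541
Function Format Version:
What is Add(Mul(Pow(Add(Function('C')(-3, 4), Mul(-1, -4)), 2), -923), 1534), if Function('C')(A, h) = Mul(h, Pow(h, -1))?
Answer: -21541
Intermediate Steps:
Function('C')(A, h) = 1
Add(Mul(Pow(Add(Function('C')(-3, 4), Mul(-1, -4)), 2), -923), 1534) = Add(Mul(Pow(Add(1, Mul(-1, -4)), 2), -923), 1534) = Add(Mul(Pow(Add(1, 4), 2), -923), 1534) = Add(Mul(Pow(5, 2), -923), 1534) = Add(Mul(25, -923), 1534) = Add(-23075, 1534) = -21541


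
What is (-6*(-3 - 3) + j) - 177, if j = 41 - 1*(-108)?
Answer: 8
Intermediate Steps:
j = 149 (j = 41 + 108 = 149)
(-6*(-3 - 3) + j) - 177 = (-6*(-3 - 3) + 149) - 177 = (-6*(-6) + 149) - 177 = (36 + 149) - 177 = 185 - 177 = 8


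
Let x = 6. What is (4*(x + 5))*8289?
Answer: 364716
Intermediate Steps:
(4*(x + 5))*8289 = (4*(6 + 5))*8289 = (4*11)*8289 = 44*8289 = 364716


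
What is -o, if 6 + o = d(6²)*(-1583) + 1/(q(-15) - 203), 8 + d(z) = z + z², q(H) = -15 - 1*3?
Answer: 463193459/221 ≈ 2.0959e+6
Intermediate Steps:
q(H) = -18 (q(H) = -15 - 3 = -18)
d(z) = -8 + z + z² (d(z) = -8 + (z + z²) = -8 + z + z²)
o = -463193459/221 (o = -6 + ((-8 + 6² + (6²)²)*(-1583) + 1/(-18 - 203)) = -6 + ((-8 + 36 + 36²)*(-1583) + 1/(-221)) = -6 + ((-8 + 36 + 1296)*(-1583) - 1/221) = -6 + (1324*(-1583) - 1/221) = -6 + (-2095892 - 1/221) = -6 - 463192133/221 = -463193459/221 ≈ -2.0959e+6)
-o = -1*(-463193459/221) = 463193459/221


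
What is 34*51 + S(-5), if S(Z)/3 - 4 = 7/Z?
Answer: 8709/5 ≈ 1741.8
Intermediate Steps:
S(Z) = 12 + 21/Z (S(Z) = 12 + 3*(7/Z) = 12 + 21/Z)
34*51 + S(-5) = 34*51 + (12 + 21/(-5)) = 1734 + (12 + 21*(-⅕)) = 1734 + (12 - 21/5) = 1734 + 39/5 = 8709/5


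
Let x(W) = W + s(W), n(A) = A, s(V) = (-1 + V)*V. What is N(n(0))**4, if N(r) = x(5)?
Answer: 390625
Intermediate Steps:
s(V) = V*(-1 + V)
x(W) = W + W*(-1 + W)
N(r) = 25 (N(r) = 5**2 = 25)
N(n(0))**4 = 25**4 = 390625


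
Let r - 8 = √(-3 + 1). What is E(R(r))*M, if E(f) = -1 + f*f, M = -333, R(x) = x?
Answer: -20313 - 5328*I*√2 ≈ -20313.0 - 7534.9*I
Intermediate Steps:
r = 8 + I*√2 (r = 8 + √(-3 + 1) = 8 + √(-2) = 8 + I*√2 ≈ 8.0 + 1.4142*I)
E(f) = -1 + f²
E(R(r))*M = (-1 + (8 + I*√2)²)*(-333) = 333 - 333*(8 + I*√2)²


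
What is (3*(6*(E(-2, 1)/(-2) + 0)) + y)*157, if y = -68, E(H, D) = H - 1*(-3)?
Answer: -12089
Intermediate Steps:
E(H, D) = 3 + H (E(H, D) = H + 3 = 3 + H)
(3*(6*(E(-2, 1)/(-2) + 0)) + y)*157 = (3*(6*((3 - 2)/(-2) + 0)) - 68)*157 = (3*(6*(1*(-½) + 0)) - 68)*157 = (3*(6*(-½ + 0)) - 68)*157 = (3*(6*(-½)) - 68)*157 = (3*(-3) - 68)*157 = (-9 - 68)*157 = -77*157 = -12089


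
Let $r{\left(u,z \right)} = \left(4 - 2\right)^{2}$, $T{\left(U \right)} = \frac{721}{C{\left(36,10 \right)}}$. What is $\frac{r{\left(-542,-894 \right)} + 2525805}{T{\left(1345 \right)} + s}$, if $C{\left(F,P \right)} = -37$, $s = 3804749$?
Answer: $\frac{93454933}{140774992} \approx 0.66386$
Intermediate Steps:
$T{\left(U \right)} = - \frac{721}{37}$ ($T{\left(U \right)} = \frac{721}{-37} = 721 \left(- \frac{1}{37}\right) = - \frac{721}{37}$)
$r{\left(u,z \right)} = 4$ ($r{\left(u,z \right)} = 2^{2} = 4$)
$\frac{r{\left(-542,-894 \right)} + 2525805}{T{\left(1345 \right)} + s} = \frac{4 + 2525805}{- \frac{721}{37} + 3804749} = \frac{2525809}{\frac{140774992}{37}} = 2525809 \cdot \frac{37}{140774992} = \frac{93454933}{140774992}$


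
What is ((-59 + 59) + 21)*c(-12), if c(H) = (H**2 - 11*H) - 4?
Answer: 5712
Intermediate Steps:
c(H) = -4 + H**2 - 11*H
((-59 + 59) + 21)*c(-12) = ((-59 + 59) + 21)*(-4 + (-12)**2 - 11*(-12)) = (0 + 21)*(-4 + 144 + 132) = 21*272 = 5712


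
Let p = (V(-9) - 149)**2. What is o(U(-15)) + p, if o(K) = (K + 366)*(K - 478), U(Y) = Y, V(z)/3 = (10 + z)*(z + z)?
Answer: -131834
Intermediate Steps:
V(z) = 6*z*(10 + z) (V(z) = 3*((10 + z)*(z + z)) = 3*((10 + z)*(2*z)) = 3*(2*z*(10 + z)) = 6*z*(10 + z))
o(K) = (-478 + K)*(366 + K) (o(K) = (366 + K)*(-478 + K) = (-478 + K)*(366 + K))
p = 41209 (p = (6*(-9)*(10 - 9) - 149)**2 = (6*(-9)*1 - 149)**2 = (-54 - 149)**2 = (-203)**2 = 41209)
o(U(-15)) + p = (-174948 + (-15)**2 - 112*(-15)) + 41209 = (-174948 + 225 + 1680) + 41209 = -173043 + 41209 = -131834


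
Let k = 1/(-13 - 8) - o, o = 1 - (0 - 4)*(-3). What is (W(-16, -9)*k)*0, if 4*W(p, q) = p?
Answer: 0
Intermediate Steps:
W(p, q) = p/4
o = -11 (o = 1 - (-4)*(-3) = 1 - 1*12 = 1 - 12 = -11)
k = 230/21 (k = 1/(-13 - 8) - 1*(-11) = 1/(-21) + 11 = -1/21 + 11 = 230/21 ≈ 10.952)
(W(-16, -9)*k)*0 = (((¼)*(-16))*(230/21))*0 = -4*230/21*0 = -920/21*0 = 0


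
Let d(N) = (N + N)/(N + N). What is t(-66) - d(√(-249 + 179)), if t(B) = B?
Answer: -67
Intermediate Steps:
d(N) = 1 (d(N) = (2*N)/((2*N)) = (2*N)*(1/(2*N)) = 1)
t(-66) - d(√(-249 + 179)) = -66 - 1*1 = -66 - 1 = -67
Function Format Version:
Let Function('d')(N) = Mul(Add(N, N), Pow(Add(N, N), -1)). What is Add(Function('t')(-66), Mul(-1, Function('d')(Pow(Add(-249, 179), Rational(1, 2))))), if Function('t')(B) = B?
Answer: -67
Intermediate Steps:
Function('d')(N) = 1 (Function('d')(N) = Mul(Mul(2, N), Pow(Mul(2, N), -1)) = Mul(Mul(2, N), Mul(Rational(1, 2), Pow(N, -1))) = 1)
Add(Function('t')(-66), Mul(-1, Function('d')(Pow(Add(-249, 179), Rational(1, 2))))) = Add(-66, Mul(-1, 1)) = Add(-66, -1) = -67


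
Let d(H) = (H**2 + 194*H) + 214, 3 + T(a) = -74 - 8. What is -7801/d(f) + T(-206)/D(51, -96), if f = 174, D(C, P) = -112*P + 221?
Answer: -91061283/704971358 ≈ -0.12917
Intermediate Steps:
T(a) = -85 (T(a) = -3 + (-74 - 8) = -3 - 82 = -85)
D(C, P) = 221 - 112*P
d(H) = 214 + H**2 + 194*H
-7801/d(f) + T(-206)/D(51, -96) = -7801/(214 + 174**2 + 194*174) - 85/(221 - 112*(-96)) = -7801/(214 + 30276 + 33756) - 85/(221 + 10752) = -7801/64246 - 85/10973 = -91061283/704971358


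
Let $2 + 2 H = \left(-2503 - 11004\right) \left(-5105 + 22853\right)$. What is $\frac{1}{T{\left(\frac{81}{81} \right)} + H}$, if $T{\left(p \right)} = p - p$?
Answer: $- \frac{1}{119861119} \approx -8.343 \cdot 10^{-9}$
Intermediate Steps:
$T{\left(p \right)} = 0$
$H = -119861119$ ($H = -1 + \frac{\left(-2503 - 11004\right) \left(-5105 + 22853\right)}{2} = -1 + \frac{\left(-13507\right) 17748}{2} = -1 + \frac{1}{2} \left(-239722236\right) = -1 - 119861118 = -119861119$)
$\frac{1}{T{\left(\frac{81}{81} \right)} + H} = \frac{1}{0 - 119861119} = \frac{1}{-119861119} = - \frac{1}{119861119}$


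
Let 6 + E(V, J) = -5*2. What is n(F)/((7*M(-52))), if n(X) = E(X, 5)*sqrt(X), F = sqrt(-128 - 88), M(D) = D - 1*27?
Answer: 16*6**(3/4)*sqrt(I)/553 ≈ 0.078432 + 0.078432*I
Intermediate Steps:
M(D) = -27 + D (M(D) = D - 27 = -27 + D)
F = 6*I*sqrt(6) (F = sqrt(-216) = 6*I*sqrt(6) ≈ 14.697*I)
E(V, J) = -16 (E(V, J) = -6 - 5*2 = -6 - 10 = -16)
n(X) = -16*sqrt(X)
n(F)/((7*M(-52))) = (-16*6**(3/4)*sqrt(I))/((7*(-27 - 52))) = (-16*6**(3/4)*sqrt(I))/((7*(-79))) = -16*6**(3/4)*sqrt(I)/(-553) = -16*6**(3/4)*sqrt(I)*(-1/553) = 16*6**(3/4)*sqrt(I)/553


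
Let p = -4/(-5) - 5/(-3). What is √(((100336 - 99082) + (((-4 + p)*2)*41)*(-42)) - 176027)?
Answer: I*√4237305/5 ≈ 411.69*I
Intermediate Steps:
p = 37/15 (p = -4*(-⅕) - 5*(-⅓) = ⅘ + 5/3 = 37/15 ≈ 2.4667)
√(((100336 - 99082) + (((-4 + p)*2)*41)*(-42)) - 176027) = √(((100336 - 99082) + (((-4 + 37/15)*2)*41)*(-42)) - 176027) = √((1254 + (-23/15*2*41)*(-42)) - 176027) = √((1254 - 46/15*41*(-42)) - 176027) = √((1254 - 1886/15*(-42)) - 176027) = √((1254 + 26404/5) - 176027) = √(32674/5 - 176027) = √(-847461/5) = I*√4237305/5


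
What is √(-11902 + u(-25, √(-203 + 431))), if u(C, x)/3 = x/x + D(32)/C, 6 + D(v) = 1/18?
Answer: I*√10708458/30 ≈ 109.08*I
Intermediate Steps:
D(v) = -107/18 (D(v) = -6 + 1/18 = -107/18)
u(C, x) = 3 - 107/(6*C) (u(C, x) = 3*(x/x - 107/(18*C)) = 3*(1 - 107/(18*C)) = 3 - 107/(6*C))
√(-11902 + u(-25, √(-203 + 431))) = √(-11902 + (3 - 107/6/(-25))) = √(-11902 + (3 - 107/6*(-1/25))) = √(-11902 + (3 + 107/150)) = √(-11902 + 557/150) = √(-1784743/150) = I*√10708458/30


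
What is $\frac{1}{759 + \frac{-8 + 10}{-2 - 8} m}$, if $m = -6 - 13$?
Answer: $\frac{5}{3814} \approx 0.001311$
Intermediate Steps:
$m = -19$ ($m = -6 - 13 = -19$)
$\frac{1}{759 + \frac{-8 + 10}{-2 - 8} m} = \frac{1}{759 + \frac{-8 + 10}{-2 - 8} \left(-19\right)} = \frac{1}{759 + \frac{2}{-10} \left(-19\right)} = \frac{1}{759 + 2 \left(- \frac{1}{10}\right) \left(-19\right)} = \frac{1}{759 - - \frac{19}{5}} = \frac{1}{759 + \frac{19}{5}} = \frac{1}{\frac{3814}{5}} = \frac{5}{3814}$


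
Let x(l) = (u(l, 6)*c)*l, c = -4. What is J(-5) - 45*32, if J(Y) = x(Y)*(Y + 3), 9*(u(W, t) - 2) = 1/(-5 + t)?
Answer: -13720/9 ≈ -1524.4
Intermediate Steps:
u(W, t) = 2 + 1/(9*(-5 + t))
x(l) = -76*l/9 (x(l) = (((-89 + 18*6)/(9*(-5 + 6)))*(-4))*l = (((⅑)*(-89 + 108)/1)*(-4))*l = (((⅑)*1*19)*(-4))*l = ((19/9)*(-4))*l = -76*l/9)
J(Y) = -76*Y*(3 + Y)/9 (J(Y) = (-76*Y/9)*(Y + 3) = (-76*Y/9)*(3 + Y) = -76*Y*(3 + Y)/9)
J(-5) - 45*32 = -76/9*(-5)*(3 - 5) - 45*32 = -76/9*(-5)*(-2) - 1440 = -760/9 - 1440 = -13720/9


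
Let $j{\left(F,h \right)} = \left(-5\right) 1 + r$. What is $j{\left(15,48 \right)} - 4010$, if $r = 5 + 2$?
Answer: $-4008$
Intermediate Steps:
$r = 7$
$j{\left(F,h \right)} = 2$ ($j{\left(F,h \right)} = \left(-5\right) 1 + 7 = -5 + 7 = 2$)
$j{\left(15,48 \right)} - 4010 = 2 - 4010 = -4008$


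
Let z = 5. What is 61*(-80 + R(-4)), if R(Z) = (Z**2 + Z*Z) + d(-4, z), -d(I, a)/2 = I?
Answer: -2440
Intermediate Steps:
d(I, a) = -2*I
R(Z) = 8 + 2*Z**2 (R(Z) = (Z**2 + Z*Z) - 2*(-4) = (Z**2 + Z**2) + 8 = 2*Z**2 + 8 = 8 + 2*Z**2)
61*(-80 + R(-4)) = 61*(-80 + (8 + 2*(-4)**2)) = 61*(-80 + (8 + 2*16)) = 61*(-80 + (8 + 32)) = 61*(-80 + 40) = 61*(-40) = -2440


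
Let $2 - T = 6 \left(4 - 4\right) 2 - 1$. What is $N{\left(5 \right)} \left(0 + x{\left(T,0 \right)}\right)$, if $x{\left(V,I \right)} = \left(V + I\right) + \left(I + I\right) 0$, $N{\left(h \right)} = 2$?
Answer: $6$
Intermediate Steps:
$T = 3$ ($T = 2 - \left(6 \left(4 - 4\right) 2 - 1\right) = 2 - \left(6 \cdot 0 \cdot 2 - 1\right) = 2 - \left(6 \cdot 0 - 1\right) = 2 - \left(0 - 1\right) = 2 - -1 = 2 + 1 = 3$)
$x{\left(V,I \right)} = I + V$ ($x{\left(V,I \right)} = \left(I + V\right) + 2 I 0 = \left(I + V\right) + 0 = I + V$)
$N{\left(5 \right)} \left(0 + x{\left(T,0 \right)}\right) = 2 \left(0 + \left(0 + 3\right)\right) = 2 \left(0 + 3\right) = 2 \cdot 3 = 6$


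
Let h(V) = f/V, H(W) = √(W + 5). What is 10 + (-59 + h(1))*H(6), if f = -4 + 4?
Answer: 10 - 59*√11 ≈ -185.68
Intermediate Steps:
f = 0
H(W) = √(5 + W)
h(V) = 0 (h(V) = 0/V = 0)
10 + (-59 + h(1))*H(6) = 10 + (-59 + 0)*√(5 + 6) = 10 - 59*√11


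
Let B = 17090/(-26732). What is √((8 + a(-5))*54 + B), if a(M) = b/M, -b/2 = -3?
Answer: √1637151284330/66830 ≈ 19.146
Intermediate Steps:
b = 6 (b = -2*(-3) = 6)
B = -8545/13366 (B = 17090*(-1/26732) = -8545/13366 ≈ -0.63931)
a(M) = 6/M
√((8 + a(-5))*54 + B) = √((8 + 6/(-5))*54 - 8545/13366) = √((8 + 6*(-⅕))*54 - 8545/13366) = √((8 - 6/5)*54 - 8545/13366) = √((34/5)*54 - 8545/13366) = √(1836/5 - 8545/13366) = √(24497251/66830) = √1637151284330/66830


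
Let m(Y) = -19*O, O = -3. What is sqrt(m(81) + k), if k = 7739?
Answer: 2*sqrt(1949) ≈ 88.295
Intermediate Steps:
m(Y) = 57 (m(Y) = -19*(-3) = 57)
sqrt(m(81) + k) = sqrt(57 + 7739) = sqrt(7796) = 2*sqrt(1949)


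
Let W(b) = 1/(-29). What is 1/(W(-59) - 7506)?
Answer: -29/217675 ≈ -0.00013323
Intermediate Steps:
W(b) = -1/29
1/(W(-59) - 7506) = 1/(-1/29 - 7506) = 1/(-217675/29) = -29/217675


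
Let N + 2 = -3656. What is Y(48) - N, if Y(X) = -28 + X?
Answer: 3678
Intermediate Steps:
N = -3658 (N = -2 - 3656 = -3658)
Y(48) - N = (-28 + 48) - 1*(-3658) = 20 + 3658 = 3678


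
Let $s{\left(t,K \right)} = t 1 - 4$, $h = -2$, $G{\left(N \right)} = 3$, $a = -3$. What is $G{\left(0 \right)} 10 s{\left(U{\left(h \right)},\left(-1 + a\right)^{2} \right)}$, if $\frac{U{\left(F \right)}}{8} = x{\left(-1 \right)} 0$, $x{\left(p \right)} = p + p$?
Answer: $-120$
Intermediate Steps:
$x{\left(p \right)} = 2 p$
$U{\left(F \right)} = 0$ ($U{\left(F \right)} = 8 \cdot 2 \left(-1\right) 0 = 8 \left(\left(-2\right) 0\right) = 8 \cdot 0 = 0$)
$s{\left(t,K \right)} = -4 + t$ ($s{\left(t,K \right)} = t - 4 = -4 + t$)
$G{\left(0 \right)} 10 s{\left(U{\left(h \right)},\left(-1 + a\right)^{2} \right)} = 3 \cdot 10 \left(-4 + 0\right) = 30 \left(-4\right) = -120$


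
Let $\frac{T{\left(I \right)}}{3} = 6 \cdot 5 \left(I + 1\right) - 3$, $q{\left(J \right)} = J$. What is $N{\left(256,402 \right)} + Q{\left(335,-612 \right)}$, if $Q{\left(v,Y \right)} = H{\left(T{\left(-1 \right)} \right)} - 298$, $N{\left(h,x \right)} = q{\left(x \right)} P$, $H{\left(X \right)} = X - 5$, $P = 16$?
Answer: $6120$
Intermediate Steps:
$T{\left(I \right)} = 81 + 90 I$ ($T{\left(I \right)} = 3 \left(6 \cdot 5 \left(I + 1\right) - 3\right) = 3 \left(6 \cdot 5 \left(1 + I\right) - 3\right) = 3 \left(6 \left(5 + 5 I\right) - 3\right) = 3 \left(\left(30 + 30 I\right) - 3\right) = 3 \left(27 + 30 I\right) = 81 + 90 I$)
$H{\left(X \right)} = -5 + X$
$N{\left(h,x \right)} = 16 x$ ($N{\left(h,x \right)} = x 16 = 16 x$)
$Q{\left(v,Y \right)} = -312$ ($Q{\left(v,Y \right)} = \left(-5 + \left(81 + 90 \left(-1\right)\right)\right) - 298 = \left(-5 + \left(81 - 90\right)\right) - 298 = \left(-5 - 9\right) - 298 = -14 - 298 = -312$)
$N{\left(256,402 \right)} + Q{\left(335,-612 \right)} = 16 \cdot 402 - 312 = 6432 - 312 = 6120$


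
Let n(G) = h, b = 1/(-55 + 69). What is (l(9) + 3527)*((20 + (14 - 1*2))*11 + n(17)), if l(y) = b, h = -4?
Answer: 8591946/7 ≈ 1.2274e+6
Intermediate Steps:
b = 1/14 ≈ 0.071429
l(y) = 1/14
n(G) = -4
(l(9) + 3527)*((20 + (14 - 1*2))*11 + n(17)) = (1/14 + 3527)*((20 + (14 - 1*2))*11 - 4) = 49379*((20 + (14 - 2))*11 - 4)/14 = 49379*((20 + 12)*11 - 4)/14 = 49379*(32*11 - 4)/14 = 49379*(352 - 4)/14 = (49379/14)*348 = 8591946/7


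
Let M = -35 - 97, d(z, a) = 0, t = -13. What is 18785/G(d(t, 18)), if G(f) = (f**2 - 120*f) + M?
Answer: -18785/132 ≈ -142.31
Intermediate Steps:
M = -132
G(f) = -132 + f**2 - 120*f (G(f) = (f**2 - 120*f) - 132 = -132 + f**2 - 120*f)
18785/G(d(t, 18)) = 18785/(-132 + 0**2 - 120*0) = 18785/(-132 + 0 + 0) = 18785/(-132) = 18785*(-1/132) = -18785/132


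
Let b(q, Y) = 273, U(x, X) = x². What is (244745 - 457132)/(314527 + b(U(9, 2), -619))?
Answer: -212387/314800 ≈ -0.67467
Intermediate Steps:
(244745 - 457132)/(314527 + b(U(9, 2), -619)) = (244745 - 457132)/(314527 + 273) = -212387/314800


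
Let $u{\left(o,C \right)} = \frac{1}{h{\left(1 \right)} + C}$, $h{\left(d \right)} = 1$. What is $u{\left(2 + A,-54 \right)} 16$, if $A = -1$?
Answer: $- \frac{16}{53} \approx -0.30189$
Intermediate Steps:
$u{\left(o,C \right)} = \frac{1}{1 + C}$
$u{\left(2 + A,-54 \right)} 16 = \frac{1}{1 - 54} \cdot 16 = \frac{1}{-53} \cdot 16 = \left(- \frac{1}{53}\right) 16 = - \frac{16}{53}$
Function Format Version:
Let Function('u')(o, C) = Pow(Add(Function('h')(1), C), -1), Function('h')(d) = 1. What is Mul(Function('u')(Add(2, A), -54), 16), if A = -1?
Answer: Rational(-16, 53) ≈ -0.30189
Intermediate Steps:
Function('u')(o, C) = Pow(Add(1, C), -1)
Mul(Function('u')(Add(2, A), -54), 16) = Mul(Pow(Add(1, -54), -1), 16) = Mul(Pow(-53, -1), 16) = Mul(Rational(-1, 53), 16) = Rational(-16, 53)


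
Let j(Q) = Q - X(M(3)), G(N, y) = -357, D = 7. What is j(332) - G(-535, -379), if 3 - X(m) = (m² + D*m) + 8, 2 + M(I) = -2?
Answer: 682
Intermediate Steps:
M(I) = -4 (M(I) = -2 - 2 = -4)
X(m) = -5 - m² - 7*m (X(m) = 3 - ((m² + 7*m) + 8) = 3 - (8 + m² + 7*m) = 3 + (-8 - m² - 7*m) = -5 - m² - 7*m)
j(Q) = -7 + Q (j(Q) = Q - (-5 - 1*(-4)² - 7*(-4)) = Q - (-5 - 1*16 + 28) = Q - (-5 - 16 + 28) = Q - 1*7 = Q - 7 = -7 + Q)
j(332) - G(-535, -379) = (-7 + 332) - 1*(-357) = 325 + 357 = 682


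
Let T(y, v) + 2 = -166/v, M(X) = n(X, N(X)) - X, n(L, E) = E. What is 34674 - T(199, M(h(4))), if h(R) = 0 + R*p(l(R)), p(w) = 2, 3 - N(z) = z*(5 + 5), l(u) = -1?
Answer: 2947294/85 ≈ 34674.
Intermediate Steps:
N(z) = 3 - 10*z (N(z) = 3 - z*(5 + 5) = 3 - z*10 = 3 - 10*z)
h(R) = 2*R (h(R) = 0 + R*2 = 0 + 2*R = 2*R)
M(X) = 3 - 11*X (M(X) = (3 - 10*X) - X = 3 - 11*X)
T(y, v) = -2 - 166/v
34674 - T(199, M(h(4))) = 34674 - (-2 - 166/(3 - 22*4)) = 34674 - (-2 - 166/(3 - 11*8)) = 34674 - (-2 - 166/(3 - 88)) = 34674 - (-2 - 166/(-85)) = 34674 - (-2 - 166*(-1/85)) = 34674 - (-2 + 166/85) = 34674 - 1*(-4/85) = 34674 + 4/85 = 2947294/85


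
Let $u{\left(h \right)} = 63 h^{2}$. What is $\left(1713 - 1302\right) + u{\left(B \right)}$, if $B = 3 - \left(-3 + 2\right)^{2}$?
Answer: $663$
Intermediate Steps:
$B = 2$ ($B = 3 - \left(-1\right)^{2} = 3 - 1 = 2$)
$\left(1713 - 1302\right) + u{\left(B \right)} = \left(1713 - 1302\right) + 63 \cdot 2^{2} = 411 + 63 \cdot 4 = 411 + 252 = 663$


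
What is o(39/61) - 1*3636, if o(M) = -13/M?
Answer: -10969/3 ≈ -3656.3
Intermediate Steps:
o(39/61) - 1*3636 = -13/(39/61) - 1*3636 = -13/(39*(1/61)) - 3636 = -13/39/61 - 3636 = -13*61/39 - 3636 = -61/3 - 3636 = -10969/3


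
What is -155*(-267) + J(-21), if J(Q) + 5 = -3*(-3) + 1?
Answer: 41390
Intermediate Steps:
J(Q) = 5 (J(Q) = -5 + (-3*(-3) + 1) = -5 + (9 + 1) = -5 + 10 = 5)
-155*(-267) + J(-21) = -155*(-267) + 5 = 41385 + 5 = 41390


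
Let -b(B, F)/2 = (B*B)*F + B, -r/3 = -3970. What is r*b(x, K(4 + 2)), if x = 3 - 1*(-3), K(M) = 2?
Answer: -1857960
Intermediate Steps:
r = 11910 (r = -3*(-3970) = 11910)
x = 6 (x = 3 + 3 = 6)
b(B, F) = -2*B - 2*F*B² (b(B, F) = -2*((B*B)*F + B) = -2*(B²*F + B) = -2*(F*B² + B) = -2*(B + F*B²) = -2*B - 2*F*B²)
r*b(x, K(4 + 2)) = 11910*(-2*6*(1 + 6*2)) = 11910*(-2*6*(1 + 12)) = 11910*(-2*6*13) = 11910*(-156) = -1857960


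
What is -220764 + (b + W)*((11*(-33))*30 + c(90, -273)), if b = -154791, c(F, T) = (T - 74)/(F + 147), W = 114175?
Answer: 104788825564/237 ≈ 4.4215e+8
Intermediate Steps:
c(F, T) = (-74 + T)/(147 + F)
-220764 + (b + W)*((11*(-33))*30 + c(90, -273)) = -220764 + (-154791 + 114175)*((11*(-33))*30 + (-74 - 273)/(147 + 90)) = -220764 - 40616*(-363*30 - 347/237) = -220764 - 40616*(-10890 + (1/237)*(-347)) = -220764 - 40616*(-10890 - 347/237) = -220764 - 40616*(-2581277/237) = -220764 + 104841146632/237 = 104788825564/237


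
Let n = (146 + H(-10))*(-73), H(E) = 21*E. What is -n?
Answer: -4672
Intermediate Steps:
n = 4672 (n = (146 + 21*(-10))*(-73) = (146 - 210)*(-73) = -64*(-73) = 4672)
-n = -1*4672 = -4672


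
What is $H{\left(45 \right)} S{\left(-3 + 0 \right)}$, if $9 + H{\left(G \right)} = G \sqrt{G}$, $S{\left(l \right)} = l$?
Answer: $27 - 405 \sqrt{5} \approx -878.61$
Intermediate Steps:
$H{\left(G \right)} = -9 + G^{\frac{3}{2}}$ ($H{\left(G \right)} = -9 + G \sqrt{G} = -9 + G^{\frac{3}{2}}$)
$H{\left(45 \right)} S{\left(-3 + 0 \right)} = \left(-9 + 45^{\frac{3}{2}}\right) \left(-3 + 0\right) = \left(-9 + 135 \sqrt{5}\right) \left(-3\right) = 27 - 405 \sqrt{5}$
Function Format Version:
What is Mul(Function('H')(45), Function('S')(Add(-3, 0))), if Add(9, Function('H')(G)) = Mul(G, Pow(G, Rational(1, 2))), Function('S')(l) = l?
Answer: Add(27, Mul(-405, Pow(5, Rational(1, 2)))) ≈ -878.61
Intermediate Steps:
Function('H')(G) = Add(-9, Pow(G, Rational(3, 2))) (Function('H')(G) = Add(-9, Mul(G, Pow(G, Rational(1, 2)))) = Add(-9, Pow(G, Rational(3, 2))))
Mul(Function('H')(45), Function('S')(Add(-3, 0))) = Mul(Add(-9, Pow(45, Rational(3, 2))), Add(-3, 0)) = Mul(Add(-9, Mul(135, Pow(5, Rational(1, 2)))), -3) = Add(27, Mul(-405, Pow(5, Rational(1, 2))))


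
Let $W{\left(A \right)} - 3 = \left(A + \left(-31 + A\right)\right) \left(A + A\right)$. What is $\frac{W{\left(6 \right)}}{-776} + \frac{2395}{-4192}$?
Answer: $- \frac{114415}{406624} \approx -0.28138$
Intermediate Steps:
$W{\left(A \right)} = 3 + 2 A \left(-31 + 2 A\right)$ ($W{\left(A \right)} = 3 + \left(A + \left(-31 + A\right)\right) \left(A + A\right) = 3 + \left(-31 + 2 A\right) 2 A = 3 + 2 A \left(-31 + 2 A\right)$)
$\frac{W{\left(6 \right)}}{-776} + \frac{2395}{-4192} = \frac{3 - 372 + 4 \cdot 6^{2}}{-776} + \frac{2395}{-4192} = \left(3 - 372 + 4 \cdot 36\right) \left(- \frac{1}{776}\right) + 2395 \left(- \frac{1}{4192}\right) = \left(3 - 372 + 144\right) \left(- \frac{1}{776}\right) - \frac{2395}{4192} = \left(-225\right) \left(- \frac{1}{776}\right) - \frac{2395}{4192} = \frac{225}{776} - \frac{2395}{4192} = - \frac{114415}{406624}$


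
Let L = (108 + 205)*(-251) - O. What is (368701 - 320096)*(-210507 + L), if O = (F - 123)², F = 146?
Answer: -14075959395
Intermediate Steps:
O = 529 (O = (146 - 123)² = 23² = 529)
L = -79092 (L = (108 + 205)*(-251) - 1*529 = 313*(-251) - 529 = -78563 - 529 = -79092)
(368701 - 320096)*(-210507 + L) = (368701 - 320096)*(-210507 - 79092) = 48605*(-289599) = -14075959395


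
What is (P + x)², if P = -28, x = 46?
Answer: 324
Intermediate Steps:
(P + x)² = (-28 + 46)² = 18² = 324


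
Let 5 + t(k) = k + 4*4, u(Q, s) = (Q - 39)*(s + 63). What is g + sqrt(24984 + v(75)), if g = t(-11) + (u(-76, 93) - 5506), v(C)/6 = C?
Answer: -23446 + 9*sqrt(314) ≈ -23287.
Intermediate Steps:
v(C) = 6*C
u(Q, s) = (-39 + Q)*(63 + s)
t(k) = 11 + k (t(k) = -5 + (k + 4*4) = -5 + (k + 16) = -5 + (16 + k) = 11 + k)
g = -23446 (g = (11 - 11) + ((-2457 - 39*93 + 63*(-76) - 76*93) - 5506) = 0 + ((-2457 - 3627 - 4788 - 7068) - 5506) = 0 + (-17940 - 5506) = 0 - 23446 = -23446)
g + sqrt(24984 + v(75)) = -23446 + sqrt(24984 + 6*75) = -23446 + sqrt(24984 + 450) = -23446 + sqrt(25434) = -23446 + 9*sqrt(314)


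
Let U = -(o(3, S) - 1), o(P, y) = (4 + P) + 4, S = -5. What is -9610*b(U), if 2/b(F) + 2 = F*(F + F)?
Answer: -9610/99 ≈ -97.071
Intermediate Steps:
o(P, y) = 8 + P
U = -10 (U = -((8 + 3) - 1) = -(11 - 1) = -1*10 = -10)
b(F) = 2/(-2 + 2*F²) (b(F) = 2/(-2 + F*(F + F)) = 2/(-2 + F*(2*F)) = 2/(-2 + 2*F²))
-9610*b(U) = -9610/(-1 + (-10)²) = -9610/(-1 + 100) = -9610/99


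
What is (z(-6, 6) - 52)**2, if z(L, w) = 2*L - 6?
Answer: 4900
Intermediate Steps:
z(L, w) = -6 + 2*L
(z(-6, 6) - 52)**2 = ((-6 + 2*(-6)) - 52)**2 = ((-6 - 12) - 52)**2 = (-18 - 52)**2 = (-70)**2 = 4900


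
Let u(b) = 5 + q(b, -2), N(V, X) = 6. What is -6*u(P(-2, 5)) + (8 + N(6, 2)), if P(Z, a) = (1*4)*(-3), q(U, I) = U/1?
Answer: 56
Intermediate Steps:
q(U, I) = U (q(U, I) = U*1 = U)
P(Z, a) = -12 (P(Z, a) = 4*(-3) = -12)
u(b) = 5 + b
-6*u(P(-2, 5)) + (8 + N(6, 2)) = -6*(5 - 12) + (8 + 6) = -6*(-7) + 14 = 42 + 14 = 56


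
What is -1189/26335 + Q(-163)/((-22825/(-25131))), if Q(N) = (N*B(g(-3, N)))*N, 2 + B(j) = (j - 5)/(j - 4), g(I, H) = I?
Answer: -21100868437973/841534925 ≈ -25074.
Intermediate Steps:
B(j) = -2 + (-5 + j)/(-4 + j) (B(j) = -2 + (j - 5)/(j - 4) = -2 + (-5 + j)/(-4 + j))
Q(N) = -6*N**2/7 (Q(N) = (N*((3 - 1*(-3))/(-4 - 3)))*N = (N*((3 + 3)/(-7)))*N = (N*(-1/7*6))*N = (N*(-6/7))*N = (-6*N/7)*N = -6*N**2/7)
-1189/26335 + Q(-163)/((-22825/(-25131))) = -1189/26335 + (-6/7*(-163)**2)/((-22825/(-25131))) = -1189*1/26335 + (-6/7*26569)/((-22825*(-1/25131))) = -1189/26335 - 159414/(7*22825/25131) = -1189/26335 - 159414/7*25131/22825 = -1189/26335 - 4006233234/159775 = -21100868437973/841534925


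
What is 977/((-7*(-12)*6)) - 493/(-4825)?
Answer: 4962497/2431800 ≈ 2.0407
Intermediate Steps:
977/((-7*(-12)*6)) - 493/(-4825) = 977/((84*6)) - 493*(-1/4825) = 977/504 + 493/4825 = 4962497/2431800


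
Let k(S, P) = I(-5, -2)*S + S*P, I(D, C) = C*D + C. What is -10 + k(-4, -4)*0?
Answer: -10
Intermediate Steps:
I(D, C) = C + C*D
k(S, P) = 8*S + P*S (k(S, P) = (-2*(1 - 5))*S + S*P = (-2*(-4))*S + P*S = 8*S + P*S)
-10 + k(-4, -4)*0 = -10 - 4*(8 - 4)*0 = -10 - 4*4*0 = -10 - 16*0 = -10 + 0 = -10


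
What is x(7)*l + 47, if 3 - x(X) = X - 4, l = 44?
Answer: 47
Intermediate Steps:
x(X) = 7 - X (x(X) = 3 - (X - 4) = 3 - (-4 + X) = 3 + (4 - X) = 7 - X)
x(7)*l + 47 = (7 - 1*7)*44 + 47 = (7 - 7)*44 + 47 = 0*44 + 47 = 0 + 47 = 47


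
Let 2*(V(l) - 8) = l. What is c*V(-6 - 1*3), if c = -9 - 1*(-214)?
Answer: 1435/2 ≈ 717.50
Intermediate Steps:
V(l) = 8 + l/2
c = 205 (c = -9 + 214 = 205)
c*V(-6 - 1*3) = 205*(8 + (-6 - 1*3)/2) = 205*(8 + (-6 - 3)/2) = 205*(8 + (1/2)*(-9)) = 205*(8 - 9/2) = 205*(7/2) = 1435/2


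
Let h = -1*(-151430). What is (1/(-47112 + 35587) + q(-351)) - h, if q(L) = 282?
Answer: -1741980701/11525 ≈ -1.5115e+5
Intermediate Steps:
h = 151430
(1/(-47112 + 35587) + q(-351)) - h = (1/(-47112 + 35587) + 282) - 1*151430 = (1/(-11525) + 282) - 151430 = (-1/11525 + 282) - 151430 = 3250049/11525 - 151430 = -1741980701/11525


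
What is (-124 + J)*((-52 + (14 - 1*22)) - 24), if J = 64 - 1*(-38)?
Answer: 1848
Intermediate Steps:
J = 102 (J = 64 + 38 = 102)
(-124 + J)*((-52 + (14 - 1*22)) - 24) = (-124 + 102)*((-52 + (14 - 1*22)) - 24) = -22*((-52 + (14 - 22)) - 24) = -22*((-52 - 8) - 24) = -22*(-60 - 24) = -22*(-84) = 1848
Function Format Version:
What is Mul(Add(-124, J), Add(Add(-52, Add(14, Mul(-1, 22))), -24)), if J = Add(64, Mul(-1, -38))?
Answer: 1848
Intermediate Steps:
J = 102 (J = Add(64, 38) = 102)
Mul(Add(-124, J), Add(Add(-52, Add(14, Mul(-1, 22))), -24)) = Mul(Add(-124, 102), Add(Add(-52, Add(14, Mul(-1, 22))), -24)) = Mul(-22, Add(Add(-52, Add(14, -22)), -24)) = Mul(-22, Add(Add(-52, -8), -24)) = Mul(-22, Add(-60, -24)) = Mul(-22, -84) = 1848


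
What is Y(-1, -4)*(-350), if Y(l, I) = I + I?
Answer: 2800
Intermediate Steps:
Y(l, I) = 2*I
Y(-1, -4)*(-350) = (2*(-4))*(-350) = -8*(-350) = 2800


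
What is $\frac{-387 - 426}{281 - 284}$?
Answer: $271$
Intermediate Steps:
$\frac{-387 - 426}{281 - 284} = - \frac{813}{281 - 284} = - \frac{813}{-3} = \left(-813\right) \left(- \frac{1}{3}\right) = 271$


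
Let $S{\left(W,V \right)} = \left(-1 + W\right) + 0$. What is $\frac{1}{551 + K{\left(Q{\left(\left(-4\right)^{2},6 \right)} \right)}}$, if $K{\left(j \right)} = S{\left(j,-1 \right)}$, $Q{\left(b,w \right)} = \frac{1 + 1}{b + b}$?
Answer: $\frac{16}{8801} \approx 0.001818$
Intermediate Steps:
$Q{\left(b,w \right)} = \frac{1}{b}$ ($Q{\left(b,w \right)} = \frac{2}{2 b} = 2 \frac{1}{2 b} = \frac{1}{b}$)
$S{\left(W,V \right)} = -1 + W$
$K{\left(j \right)} = -1 + j$
$\frac{1}{551 + K{\left(Q{\left(\left(-4\right)^{2},6 \right)} \right)}} = \frac{1}{551 - \left(1 - \frac{1}{\left(-4\right)^{2}}\right)} = \frac{1}{551 - \left(1 - \frac{1}{16}\right)} = \frac{1}{551 + \left(-1 + \frac{1}{16}\right)} = \frac{1}{551 - \frac{15}{16}} = \frac{1}{\frac{8801}{16}} = \frac{16}{8801}$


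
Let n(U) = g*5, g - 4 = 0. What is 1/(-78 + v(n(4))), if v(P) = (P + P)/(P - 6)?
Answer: -7/526 ≈ -0.013308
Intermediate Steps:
g = 4 (g = 4 + 0 = 4)
n(U) = 20 (n(U) = 4*5 = 20)
v(P) = 2*P/(-6 + P) (v(P) = (2*P)/(-6 + P) = 2*P/(-6 + P))
1/(-78 + v(n(4))) = 1/(-78 + 2*20/(-6 + 20)) = 1/(-78 + 2*20/14) = 1/(-78 + 2*20*(1/14)) = 1/(-78 + 20/7) = 1/(-526/7) = -7/526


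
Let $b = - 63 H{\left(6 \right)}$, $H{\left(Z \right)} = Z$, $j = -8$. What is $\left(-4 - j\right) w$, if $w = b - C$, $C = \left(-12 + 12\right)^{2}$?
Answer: $-1512$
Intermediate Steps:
$C = 0$ ($C = 0^{2} = 0$)
$b = -378$ ($b = \left(-63\right) 6 = -378$)
$w = -378$ ($w = -378 - 0 = -378 + 0 = -378$)
$\left(-4 - j\right) w = \left(-4 - -8\right) \left(-378\right) = \left(-4 + 8\right) \left(-378\right) = 4 \left(-378\right) = -1512$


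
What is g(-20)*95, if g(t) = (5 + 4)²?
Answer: 7695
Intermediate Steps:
g(t) = 81 (g(t) = 9² = 81)
g(-20)*95 = 81*95 = 7695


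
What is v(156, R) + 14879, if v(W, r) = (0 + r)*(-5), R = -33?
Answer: 15044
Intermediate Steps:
v(W, r) = -5*r (v(W, r) = r*(-5) = -5*r)
v(156, R) + 14879 = -5*(-33) + 14879 = 165 + 14879 = 15044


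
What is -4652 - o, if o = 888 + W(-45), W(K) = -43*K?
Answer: -7475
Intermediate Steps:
o = 2823 (o = 888 - 43*(-45) = 888 + 1935 = 2823)
-4652 - o = -4652 - 1*2823 = -4652 - 2823 = -7475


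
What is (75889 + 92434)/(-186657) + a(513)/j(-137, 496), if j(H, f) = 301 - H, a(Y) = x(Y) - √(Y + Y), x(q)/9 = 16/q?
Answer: -699894251/776679777 - √114/146 ≈ -0.97427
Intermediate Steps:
x(q) = 144/q (x(q) = 9*(16/q) = 144/q)
a(Y) = 144/Y - √2*√Y (a(Y) = 144/Y - √(Y + Y) = 144/Y - √(2*Y) = 144/Y - √2*√Y)
(75889 + 92434)/(-186657) + a(513)/j(-137, 496) = (75889 + 92434)/(-186657) + ((144 - √2*513^(3/2))/513)/(301 - 1*(-137)) = 168323*(-1/186657) + ((144 - √2*1539*√57)/513)/(301 + 137) = -168323/186657 + ((144 - 1539*√114)/513)/438 = -168323/186657 + (16/57 - 3*√114)*(1/438) = -168323/186657 + (8/12483 - √114/146) = -699894251/776679777 - √114/146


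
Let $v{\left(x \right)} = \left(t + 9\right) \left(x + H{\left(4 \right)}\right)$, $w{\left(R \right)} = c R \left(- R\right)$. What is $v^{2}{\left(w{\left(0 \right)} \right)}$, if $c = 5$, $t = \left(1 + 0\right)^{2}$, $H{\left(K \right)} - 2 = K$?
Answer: $3600$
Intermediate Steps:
$H{\left(K \right)} = 2 + K$
$t = 1$ ($t = 1^{2} = 1$)
$w{\left(R \right)} = - 5 R^{2}$ ($w{\left(R \right)} = 5 R \left(- R\right) = - 5 R^{2}$)
$v{\left(x \right)} = 60 + 10 x$ ($v{\left(x \right)} = \left(1 + 9\right) \left(x + \left(2 + 4\right)\right) = 10 \left(x + 6\right) = 10 \left(6 + x\right) = 60 + 10 x$)
$v^{2}{\left(w{\left(0 \right)} \right)} = \left(60 + 10 \left(- 5 \cdot 0^{2}\right)\right)^{2} = \left(60 + 10 \left(\left(-5\right) 0\right)\right)^{2} = \left(60 + 10 \cdot 0\right)^{2} = \left(60 + 0\right)^{2} = 60^{2} = 3600$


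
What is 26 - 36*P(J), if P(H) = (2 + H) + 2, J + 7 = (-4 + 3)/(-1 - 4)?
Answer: 634/5 ≈ 126.80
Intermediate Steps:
J = -34/5 (J = -7 + (-4 + 3)/(-1 - 4) = -7 - 1/(-5) = -7 - 1*(-1/5) = -7 + 1/5 = -34/5 ≈ -6.8000)
P(H) = 4 + H
26 - 36*P(J) = 26 - 36*(4 - 34/5) = 26 - 36*(-14/5) = 26 + 504/5 = 634/5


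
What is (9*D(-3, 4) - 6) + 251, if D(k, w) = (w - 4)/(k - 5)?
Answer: 245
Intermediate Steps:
D(k, w) = (-4 + w)/(-5 + k)
(9*D(-3, 4) - 6) + 251 = (9*((-4 + 4)/(-5 - 3)) - 6) + 251 = (9*(0/(-8)) - 6) + 251 = (9*(-1/8*0) - 6) + 251 = (9*0 - 6) + 251 = (0 - 6) + 251 = -6 + 251 = 245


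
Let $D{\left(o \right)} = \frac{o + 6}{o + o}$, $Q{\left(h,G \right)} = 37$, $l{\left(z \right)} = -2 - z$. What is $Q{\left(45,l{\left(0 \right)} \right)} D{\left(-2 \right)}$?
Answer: $-37$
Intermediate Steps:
$D{\left(o \right)} = \frac{6 + o}{2 o}$
$Q{\left(45,l{\left(0 \right)} \right)} D{\left(-2 \right)} = 37 \frac{6 - 2}{2 \left(-2\right)} = 37 \cdot \frac{1}{2} \left(- \frac{1}{2}\right) 4 = 37 \left(-1\right) = -37$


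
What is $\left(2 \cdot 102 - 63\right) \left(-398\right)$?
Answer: $-56118$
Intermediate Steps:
$\left(2 \cdot 102 - 63\right) \left(-398\right) = \left(204 - 63\right) \left(-398\right) = 141 \left(-398\right) = -56118$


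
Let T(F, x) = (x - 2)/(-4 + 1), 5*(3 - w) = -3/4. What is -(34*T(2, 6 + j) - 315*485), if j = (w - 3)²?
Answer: 91692353/600 ≈ 1.5282e+5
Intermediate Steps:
w = 63/20 (w = 3 - (-3)/(5*4) = 3 - ⅕*(-¾) = 3 + 3/20 = 63/20 ≈ 3.1500)
j = 9/400 (j = (63/20 - 3)² = (3/20)² = 9/400 ≈ 0.022500)
T(F, x) = ⅔ - x/3 (T(F, x) = (-2 + x)/(-3) = (-2 + x)*(-⅓) = ⅔ - x/3)
-(34*T(2, 6 + j) - 315*485) = -(34*(⅔ - (6 + 9/400)/3) - 315*485) = -(34*(⅔ - ⅓*2409/400) - 152775) = -(34*(⅔ - 803/400) - 152775) = -(34*(-1609/1200) - 152775) = -(-27353/600 - 152775) = -1*(-91692353/600) = 91692353/600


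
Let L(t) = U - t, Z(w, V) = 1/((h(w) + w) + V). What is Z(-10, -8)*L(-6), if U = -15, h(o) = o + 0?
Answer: 9/28 ≈ 0.32143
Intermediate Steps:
h(o) = o
Z(w, V) = 1/(V + 2*w) (Z(w, V) = 1/((w + w) + V) = 1/(2*w + V) = 1/(V + 2*w))
L(t) = -15 - t
Z(-10, -8)*L(-6) = (-15 - 1*(-6))/(-8 + 2*(-10)) = (-15 + 6)/(-8 - 20) = -9/(-28) = -1/28*(-9) = 9/28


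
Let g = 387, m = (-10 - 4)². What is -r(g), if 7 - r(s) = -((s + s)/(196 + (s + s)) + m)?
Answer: -98842/485 ≈ -203.80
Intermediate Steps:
m = 196 (m = (-14)² = 196)
r(s) = 203 + 2*s/(196 + 2*s) (r(s) = 7 - (-1)*((s + s)/(196 + (s + s)) + 196) = 7 - (-1)*((2*s)/(196 + 2*s) + 196) = 7 - (-1)*(2*s/(196 + 2*s) + 196) = 7 - (-1)*(196 + 2*s/(196 + 2*s)) = 7 - (-196 - 2*s/(196 + 2*s)) = 7 + (196 + 2*s/(196 + 2*s)) = 203 + 2*s/(196 + 2*s))
-r(g) = -2*(9947 + 102*387)/(98 + 387) = -2*(9947 + 39474)/485 = -2*49421/485 = -1*98842/485 = -98842/485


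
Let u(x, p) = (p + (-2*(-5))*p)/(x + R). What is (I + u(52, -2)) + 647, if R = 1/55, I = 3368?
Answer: 11485705/2861 ≈ 4014.6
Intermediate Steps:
R = 1/55 ≈ 0.018182
u(x, p) = 11*p/(1/55 + x) (u(x, p) = (p + (-2*(-5))*p)/(x + 1/55) = (p + 10*p)/(1/55 + x) = (11*p)/(1/55 + x) = 11*p/(1/55 + x))
(I + u(52, -2)) + 647 = (3368 + 605*(-2)/(1 + 55*52)) + 647 = (3368 + 605*(-2)/(1 + 2860)) + 647 = (3368 + 605*(-2)/2861) + 647 = (3368 + 605*(-2)*(1/2861)) + 647 = (3368 - 1210/2861) + 647 = 9634638/2861 + 647 = 11485705/2861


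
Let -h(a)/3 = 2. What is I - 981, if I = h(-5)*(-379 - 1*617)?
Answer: 4995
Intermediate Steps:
h(a) = -6 (h(a) = -3*2 = -6)
I = 5976 (I = -6*(-379 - 1*617) = -6*(-379 - 617) = -6*(-996) = 5976)
I - 981 = 5976 - 981 = 4995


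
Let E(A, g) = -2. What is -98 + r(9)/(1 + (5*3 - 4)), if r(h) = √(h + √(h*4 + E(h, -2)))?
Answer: -98 + √(9 + √34)/12 ≈ -97.679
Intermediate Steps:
r(h) = √(h + √(-2 + 4*h)) (r(h) = √(h + √(h*4 - 2)) = √(h + √(4*h - 2)) = √(h + √(-2 + 4*h)))
-98 + r(9)/(1 + (5*3 - 4)) = -98 + √(9 + √2*√(-1 + 2*9))/(1 + (5*3 - 4)) = -98 + √(9 + √2*√(-1 + 18))/(1 + (15 - 4)) = -98 + √(9 + √2*√17)/(1 + 11) = -98 + √(9 + √34)/12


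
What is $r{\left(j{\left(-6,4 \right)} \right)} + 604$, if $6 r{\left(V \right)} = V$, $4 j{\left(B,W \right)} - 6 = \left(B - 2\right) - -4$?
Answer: $\frac{7249}{12} \approx 604.08$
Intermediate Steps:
$j{\left(B,W \right)} = 2 + \frac{B}{4}$ ($j{\left(B,W \right)} = \frac{3}{2} + \frac{\left(B - 2\right) - -4}{4} = \frac{3}{2} + \frac{\left(-2 + B\right) + 4}{4} = \frac{3}{2} + \frac{2 + B}{4} = \frac{3}{2} + \left(\frac{1}{2} + \frac{B}{4}\right) = 2 + \frac{B}{4}$)
$r{\left(V \right)} = \frac{V}{6}$
$r{\left(j{\left(-6,4 \right)} \right)} + 604 = \frac{2 + \frac{1}{4} \left(-6\right)}{6} + 604 = \frac{2 - \frac{3}{2}}{6} + 604 = \frac{1}{6} \cdot \frac{1}{2} + 604 = \frac{1}{12} + 604 = \frac{7249}{12}$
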